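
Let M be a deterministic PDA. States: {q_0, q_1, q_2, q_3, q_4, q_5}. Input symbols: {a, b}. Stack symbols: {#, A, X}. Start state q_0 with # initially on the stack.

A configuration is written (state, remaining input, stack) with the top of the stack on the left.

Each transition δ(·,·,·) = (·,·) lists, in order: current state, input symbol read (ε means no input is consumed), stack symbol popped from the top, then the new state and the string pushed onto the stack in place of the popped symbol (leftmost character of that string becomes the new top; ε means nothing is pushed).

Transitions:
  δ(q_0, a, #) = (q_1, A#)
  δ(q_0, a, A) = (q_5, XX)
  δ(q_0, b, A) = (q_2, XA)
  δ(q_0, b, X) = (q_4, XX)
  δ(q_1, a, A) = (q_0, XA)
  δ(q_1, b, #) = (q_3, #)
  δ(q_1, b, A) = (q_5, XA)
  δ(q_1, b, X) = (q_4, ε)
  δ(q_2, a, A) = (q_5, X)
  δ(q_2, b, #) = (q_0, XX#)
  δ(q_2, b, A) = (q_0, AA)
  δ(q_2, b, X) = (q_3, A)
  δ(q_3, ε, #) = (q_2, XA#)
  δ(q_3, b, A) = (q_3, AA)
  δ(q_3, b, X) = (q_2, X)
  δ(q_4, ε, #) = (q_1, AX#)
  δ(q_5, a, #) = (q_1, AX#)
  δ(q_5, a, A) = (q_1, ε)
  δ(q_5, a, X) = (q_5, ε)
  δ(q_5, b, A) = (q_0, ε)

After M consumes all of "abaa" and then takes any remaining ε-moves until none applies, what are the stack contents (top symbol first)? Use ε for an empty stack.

#

(q_0, abaa, #)
  read a, top #: go to q_1, push A# → (q_1, baa, A#)
  read b, top A: go to q_5, push XA → (q_5, aa, XA#)
  read a, top X: go to q_5, push ε → (q_5, a, A#)
  read a, top A: go to q_1, push ε → (q_1, ε, #)
All input consumed in state q_1 with stack #.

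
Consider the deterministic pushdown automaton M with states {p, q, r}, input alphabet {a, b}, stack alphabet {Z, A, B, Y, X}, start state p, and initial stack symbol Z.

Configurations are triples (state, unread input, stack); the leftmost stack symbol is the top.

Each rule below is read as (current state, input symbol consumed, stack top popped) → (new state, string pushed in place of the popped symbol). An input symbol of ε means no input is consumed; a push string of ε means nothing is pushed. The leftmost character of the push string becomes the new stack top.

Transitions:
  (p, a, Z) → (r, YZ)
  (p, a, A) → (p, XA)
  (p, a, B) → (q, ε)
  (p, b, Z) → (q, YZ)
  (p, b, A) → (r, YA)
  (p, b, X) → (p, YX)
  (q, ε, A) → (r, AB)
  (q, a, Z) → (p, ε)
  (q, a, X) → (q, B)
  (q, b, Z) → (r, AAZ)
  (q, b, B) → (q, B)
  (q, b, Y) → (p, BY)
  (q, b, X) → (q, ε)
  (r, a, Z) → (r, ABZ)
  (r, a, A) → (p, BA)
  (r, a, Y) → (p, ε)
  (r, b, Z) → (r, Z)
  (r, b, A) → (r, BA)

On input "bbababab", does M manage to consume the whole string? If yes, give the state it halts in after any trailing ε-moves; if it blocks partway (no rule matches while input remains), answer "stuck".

p

(p, bbababab, Z) ⊢ (q, bababab, YZ) ⊢ (p, ababab, BYZ) ⊢ (q, babab, YZ) ⊢ (p, abab, BYZ) ⊢ (q, bab, YZ) ⊢ (p, ab, BYZ) ⊢ (q, b, YZ) ⊢ (p, ε, BYZ)
All input consumed; M is in state p.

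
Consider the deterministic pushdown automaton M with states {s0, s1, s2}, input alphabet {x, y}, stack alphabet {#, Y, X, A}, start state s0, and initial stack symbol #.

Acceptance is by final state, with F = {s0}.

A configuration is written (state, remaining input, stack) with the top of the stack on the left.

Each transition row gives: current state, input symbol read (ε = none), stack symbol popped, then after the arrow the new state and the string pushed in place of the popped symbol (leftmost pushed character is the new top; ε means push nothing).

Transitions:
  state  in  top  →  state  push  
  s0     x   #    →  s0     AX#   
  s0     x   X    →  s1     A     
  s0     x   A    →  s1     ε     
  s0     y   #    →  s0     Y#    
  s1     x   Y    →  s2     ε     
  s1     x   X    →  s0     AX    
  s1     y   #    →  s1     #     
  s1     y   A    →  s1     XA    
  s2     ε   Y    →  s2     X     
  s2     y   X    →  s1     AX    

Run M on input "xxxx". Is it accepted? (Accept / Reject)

(s0, xxxx, #) ⊢ (s0, xxx, AX#) ⊢ (s1, xx, X#) ⊢ (s0, x, AX#) ⊢ (s1, ε, X#)
All input consumed; state s1 ∉ F and no further ε-move applies.

Reject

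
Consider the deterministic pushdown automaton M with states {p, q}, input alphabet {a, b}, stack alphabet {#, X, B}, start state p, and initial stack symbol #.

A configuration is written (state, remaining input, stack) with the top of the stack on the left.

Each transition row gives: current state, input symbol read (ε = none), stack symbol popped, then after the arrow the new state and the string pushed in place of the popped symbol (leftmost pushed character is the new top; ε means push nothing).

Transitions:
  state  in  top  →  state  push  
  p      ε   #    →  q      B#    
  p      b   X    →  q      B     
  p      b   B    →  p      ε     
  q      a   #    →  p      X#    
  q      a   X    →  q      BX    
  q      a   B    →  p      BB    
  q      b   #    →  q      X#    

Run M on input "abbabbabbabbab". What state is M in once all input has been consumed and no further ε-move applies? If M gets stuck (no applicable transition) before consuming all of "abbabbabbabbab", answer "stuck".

(p, abbabbabbabbab, #)
  ε-move, top #: go to q, push B# → (q, abbabbabbabbab, B#)
  read a, top B: go to p, push BB → (p, bbabbabbabbab, BB#)
  read b, top B: go to p, push ε → (p, babbabbabbab, B#)
  read b, top B: go to p, push ε → (p, abbabbabbab, #)
  ε-move, top #: go to q, push B# → (q, abbabbabbab, B#)
  read a, top B: go to p, push BB → (p, bbabbabbab, BB#)
  read b, top B: go to p, push ε → (p, babbabbab, B#)
  read b, top B: go to p, push ε → (p, abbabbab, #)
  ε-move, top #: go to q, push B# → (q, abbabbab, B#)
  read a, top B: go to p, push BB → (p, bbabbab, BB#)
  read b, top B: go to p, push ε → (p, babbab, B#)
  read b, top B: go to p, push ε → (p, abbab, #)
  ε-move, top #: go to q, push B# → (q, abbab, B#)
  read a, top B: go to p, push BB → (p, bbab, BB#)
  read b, top B: go to p, push ε → (p, bab, B#)
  read b, top B: go to p, push ε → (p, ab, #)
  ε-move, top #: go to q, push B# → (q, ab, B#)
  read a, top B: go to p, push BB → (p, b, BB#)
  read b, top B: go to p, push ε → (p, ε, B#)
All input consumed; M is in state p.

p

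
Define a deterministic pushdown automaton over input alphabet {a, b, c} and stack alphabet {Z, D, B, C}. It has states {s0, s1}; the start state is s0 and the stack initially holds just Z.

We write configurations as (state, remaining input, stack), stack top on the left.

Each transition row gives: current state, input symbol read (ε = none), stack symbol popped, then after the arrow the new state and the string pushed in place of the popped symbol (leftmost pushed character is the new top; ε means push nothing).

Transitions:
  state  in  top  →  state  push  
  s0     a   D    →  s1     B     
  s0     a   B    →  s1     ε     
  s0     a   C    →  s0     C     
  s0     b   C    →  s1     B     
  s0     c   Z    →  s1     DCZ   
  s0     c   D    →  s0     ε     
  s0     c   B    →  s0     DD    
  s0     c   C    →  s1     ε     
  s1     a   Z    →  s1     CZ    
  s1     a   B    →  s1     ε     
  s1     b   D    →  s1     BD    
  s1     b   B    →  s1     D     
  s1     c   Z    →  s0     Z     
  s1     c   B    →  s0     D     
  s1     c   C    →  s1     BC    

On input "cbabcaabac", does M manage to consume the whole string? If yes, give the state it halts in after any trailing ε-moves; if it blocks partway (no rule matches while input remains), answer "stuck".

(s0, cbabcaabac, Z)
  read c, top Z: go to s1, push DCZ → (s1, babcaabac, DCZ)
  read b, top D: go to s1, push BD → (s1, abcaabac, BDCZ)
  read a, top B: go to s1, push ε → (s1, bcaabac, DCZ)
  read b, top D: go to s1, push BD → (s1, caabac, BDCZ)
  read c, top B: go to s0, push D → (s0, aabac, DDCZ)
  read a, top D: go to s1, push B → (s1, abac, BDCZ)
  read a, top B: go to s1, push ε → (s1, bac, DCZ)
  read b, top D: go to s1, push BD → (s1, ac, BDCZ)
  read a, top B: go to s1, push ε → (s1, c, DCZ)
No transition for (s1, c, top D); M blocks with input c remaining.

stuck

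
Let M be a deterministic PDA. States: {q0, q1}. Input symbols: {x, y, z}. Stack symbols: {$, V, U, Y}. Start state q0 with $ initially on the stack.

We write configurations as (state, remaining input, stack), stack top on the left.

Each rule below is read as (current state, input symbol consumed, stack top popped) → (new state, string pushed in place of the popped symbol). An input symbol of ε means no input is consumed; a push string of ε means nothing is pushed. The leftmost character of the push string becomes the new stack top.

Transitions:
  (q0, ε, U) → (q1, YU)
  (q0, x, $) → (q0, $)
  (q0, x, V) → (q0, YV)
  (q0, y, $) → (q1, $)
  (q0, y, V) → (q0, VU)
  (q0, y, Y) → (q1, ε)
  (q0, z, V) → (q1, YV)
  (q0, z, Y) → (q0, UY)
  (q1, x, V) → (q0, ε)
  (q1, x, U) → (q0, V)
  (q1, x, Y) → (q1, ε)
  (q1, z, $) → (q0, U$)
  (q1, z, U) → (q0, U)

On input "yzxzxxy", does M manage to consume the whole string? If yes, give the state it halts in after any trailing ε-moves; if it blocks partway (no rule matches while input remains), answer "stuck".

q0

(q0, yzxzxxy, $)
  read y, top $: go to q1, push $ → (q1, zxzxxy, $)
  read z, top $: go to q0, push U$ → (q0, xzxxy, U$)
  ε-move, top U: go to q1, push YU → (q1, xzxxy, YU$)
  read x, top Y: go to q1, push ε → (q1, zxxy, U$)
  read z, top U: go to q0, push U → (q0, xxy, U$)
  ε-move, top U: go to q1, push YU → (q1, xxy, YU$)
  read x, top Y: go to q1, push ε → (q1, xy, U$)
  read x, top U: go to q0, push V → (q0, y, V$)
  read y, top V: go to q0, push VU → (q0, ε, VU$)
All input consumed; M is in state q0.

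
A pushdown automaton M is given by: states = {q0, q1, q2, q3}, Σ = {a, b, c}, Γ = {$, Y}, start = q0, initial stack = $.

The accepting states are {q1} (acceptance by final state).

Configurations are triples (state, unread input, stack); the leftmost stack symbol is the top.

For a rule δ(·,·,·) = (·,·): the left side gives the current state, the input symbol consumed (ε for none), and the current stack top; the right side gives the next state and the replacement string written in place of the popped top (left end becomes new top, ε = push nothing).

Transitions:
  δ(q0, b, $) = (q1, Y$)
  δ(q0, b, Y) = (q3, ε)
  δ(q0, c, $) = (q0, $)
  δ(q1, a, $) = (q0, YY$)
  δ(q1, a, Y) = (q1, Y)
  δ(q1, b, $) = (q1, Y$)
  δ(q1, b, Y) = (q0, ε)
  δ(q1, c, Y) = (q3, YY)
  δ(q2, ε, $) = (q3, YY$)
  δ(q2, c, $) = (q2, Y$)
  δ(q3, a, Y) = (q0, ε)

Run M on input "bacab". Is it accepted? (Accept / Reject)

Reject

No computation consumes all input and reaches a final state.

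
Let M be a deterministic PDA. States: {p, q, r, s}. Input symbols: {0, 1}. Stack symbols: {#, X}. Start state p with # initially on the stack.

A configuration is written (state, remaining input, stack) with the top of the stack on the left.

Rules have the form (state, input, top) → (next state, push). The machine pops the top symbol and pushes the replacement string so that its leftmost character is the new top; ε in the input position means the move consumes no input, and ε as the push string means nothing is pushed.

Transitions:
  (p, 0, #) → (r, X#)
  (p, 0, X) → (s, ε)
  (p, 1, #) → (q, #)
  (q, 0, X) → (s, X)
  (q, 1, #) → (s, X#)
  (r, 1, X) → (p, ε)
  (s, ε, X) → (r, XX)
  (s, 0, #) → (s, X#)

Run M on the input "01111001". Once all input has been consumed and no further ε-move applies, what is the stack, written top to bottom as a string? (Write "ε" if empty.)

X#

(p, 01111001, #)
  read 0, top #: go to r, push X# → (r, 1111001, X#)
  read 1, top X: go to p, push ε → (p, 111001, #)
  read 1, top #: go to q, push # → (q, 11001, #)
  read 1, top #: go to s, push X# → (s, 1001, X#)
  ε-move, top X: go to r, push XX → (r, 1001, XX#)
  read 1, top X: go to p, push ε → (p, 001, X#)
  read 0, top X: go to s, push ε → (s, 01, #)
  read 0, top #: go to s, push X# → (s, 1, X#)
  ε-move, top X: go to r, push XX → (r, 1, XX#)
  read 1, top X: go to p, push ε → (p, ε, X#)
All input consumed in state p with stack X#.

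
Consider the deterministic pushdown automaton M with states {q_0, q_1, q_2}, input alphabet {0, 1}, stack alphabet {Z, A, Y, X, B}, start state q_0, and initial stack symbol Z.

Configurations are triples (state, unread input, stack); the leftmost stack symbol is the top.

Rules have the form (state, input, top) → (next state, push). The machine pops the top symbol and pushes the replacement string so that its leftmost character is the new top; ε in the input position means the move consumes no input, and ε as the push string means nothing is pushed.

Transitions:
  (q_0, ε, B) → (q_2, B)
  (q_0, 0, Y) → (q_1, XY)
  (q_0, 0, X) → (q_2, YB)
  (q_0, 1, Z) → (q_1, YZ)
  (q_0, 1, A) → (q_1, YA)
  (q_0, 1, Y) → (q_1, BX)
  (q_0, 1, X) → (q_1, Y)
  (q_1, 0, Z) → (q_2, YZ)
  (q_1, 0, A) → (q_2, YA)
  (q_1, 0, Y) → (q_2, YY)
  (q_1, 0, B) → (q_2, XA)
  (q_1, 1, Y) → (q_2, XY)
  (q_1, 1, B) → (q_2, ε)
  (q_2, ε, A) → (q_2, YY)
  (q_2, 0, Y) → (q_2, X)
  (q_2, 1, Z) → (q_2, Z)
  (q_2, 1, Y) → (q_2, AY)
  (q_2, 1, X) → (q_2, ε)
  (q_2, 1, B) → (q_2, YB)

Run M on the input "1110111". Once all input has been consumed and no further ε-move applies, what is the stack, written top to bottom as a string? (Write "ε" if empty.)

Z

(q_0, 1110111, Z)
  read 1, top Z: go to q_1, push YZ → (q_1, 110111, YZ)
  read 1, top Y: go to q_2, push XY → (q_2, 10111, XYZ)
  read 1, top X: go to q_2, push ε → (q_2, 0111, YZ)
  read 0, top Y: go to q_2, push X → (q_2, 111, XZ)
  read 1, top X: go to q_2, push ε → (q_2, 11, Z)
  read 1, top Z: go to q_2, push Z → (q_2, 1, Z)
  read 1, top Z: go to q_2, push Z → (q_2, ε, Z)
All input consumed in state q_2 with stack Z.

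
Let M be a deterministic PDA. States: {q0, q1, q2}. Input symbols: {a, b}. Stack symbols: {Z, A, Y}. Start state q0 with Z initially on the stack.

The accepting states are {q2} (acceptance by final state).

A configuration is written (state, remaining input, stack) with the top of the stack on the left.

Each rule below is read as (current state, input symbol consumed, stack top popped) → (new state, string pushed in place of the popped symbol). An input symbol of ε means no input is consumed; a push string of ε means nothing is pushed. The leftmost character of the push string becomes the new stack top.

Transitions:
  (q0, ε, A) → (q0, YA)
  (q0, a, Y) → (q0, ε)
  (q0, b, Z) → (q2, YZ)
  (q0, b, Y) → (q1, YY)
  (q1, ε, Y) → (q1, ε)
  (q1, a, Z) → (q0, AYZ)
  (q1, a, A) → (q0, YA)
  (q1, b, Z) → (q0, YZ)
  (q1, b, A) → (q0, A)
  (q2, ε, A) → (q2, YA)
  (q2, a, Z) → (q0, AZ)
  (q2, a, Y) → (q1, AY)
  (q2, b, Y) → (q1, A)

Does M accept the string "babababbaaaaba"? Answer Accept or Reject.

(q0, babababbaaaaba, Z)
  read b, top Z: go to q2, push YZ → (q2, abababbaaaaba, YZ)
  read a, top Y: go to q1, push AY → (q1, bababbaaaaba, AYZ)
  read b, top A: go to q0, push A → (q0, ababbaaaaba, AYZ)
  ε-move, top A: go to q0, push YA → (q0, ababbaaaaba, YAYZ)
  read a, top Y: go to q0, push ε → (q0, babbaaaaba, AYZ)
  ε-move, top A: go to q0, push YA → (q0, babbaaaaba, YAYZ)
  read b, top Y: go to q1, push YY → (q1, abbaaaaba, YYAYZ)
  ε-move, top Y: go to q1, push ε → (q1, abbaaaaba, YAYZ)
  ε-move, top Y: go to q1, push ε → (q1, abbaaaaba, AYZ)
  read a, top A: go to q0, push YA → (q0, bbaaaaba, YAYZ)
  read b, top Y: go to q1, push YY → (q1, baaaaba, YYAYZ)
  ε-move, top Y: go to q1, push ε → (q1, baaaaba, YAYZ)
  ε-move, top Y: go to q1, push ε → (q1, baaaaba, AYZ)
  read b, top A: go to q0, push A → (q0, aaaaba, AYZ)
  ε-move, top A: go to q0, push YA → (q0, aaaaba, YAYZ)
  read a, top Y: go to q0, push ε → (q0, aaaba, AYZ)
  ε-move, top A: go to q0, push YA → (q0, aaaba, YAYZ)
  read a, top Y: go to q0, push ε → (q0, aaba, AYZ)
  ε-move, top A: go to q0, push YA → (q0, aaba, YAYZ)
  read a, top Y: go to q0, push ε → (q0, aba, AYZ)
  ε-move, top A: go to q0, push YA → (q0, aba, YAYZ)
  read a, top Y: go to q0, push ε → (q0, ba, AYZ)
  ε-move, top A: go to q0, push YA → (q0, ba, YAYZ)
  read b, top Y: go to q1, push YY → (q1, a, YYAYZ)
  ε-move, top Y: go to q1, push ε → (q1, a, YAYZ)
  ε-move, top Y: go to q1, push ε → (q1, a, AYZ)
  read a, top A: go to q0, push YA → (q0, ε, YAYZ)
All input consumed; state q0 ∉ F and no further ε-move applies.

Reject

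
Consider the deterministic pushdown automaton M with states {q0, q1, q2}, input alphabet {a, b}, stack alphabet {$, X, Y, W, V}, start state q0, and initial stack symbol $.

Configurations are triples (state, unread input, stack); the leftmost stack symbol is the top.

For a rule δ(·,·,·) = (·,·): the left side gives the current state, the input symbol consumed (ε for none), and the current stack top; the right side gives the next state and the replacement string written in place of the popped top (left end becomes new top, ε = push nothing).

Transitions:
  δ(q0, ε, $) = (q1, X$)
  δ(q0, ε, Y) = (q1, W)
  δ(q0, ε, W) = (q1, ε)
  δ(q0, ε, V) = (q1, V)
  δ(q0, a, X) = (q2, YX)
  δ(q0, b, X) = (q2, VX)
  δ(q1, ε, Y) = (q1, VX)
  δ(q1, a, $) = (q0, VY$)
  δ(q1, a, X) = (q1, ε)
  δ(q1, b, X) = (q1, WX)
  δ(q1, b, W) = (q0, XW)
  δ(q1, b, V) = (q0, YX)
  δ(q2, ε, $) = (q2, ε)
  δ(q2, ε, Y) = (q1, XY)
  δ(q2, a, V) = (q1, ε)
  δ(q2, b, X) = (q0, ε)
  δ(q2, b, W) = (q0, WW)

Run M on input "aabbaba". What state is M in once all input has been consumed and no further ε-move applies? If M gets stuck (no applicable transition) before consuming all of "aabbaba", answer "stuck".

stuck

(q0, aabbaba, $)
  ε-move, top $: go to q1, push X$ → (q1, aabbaba, X$)
  read a, top X: go to q1, push ε → (q1, abbaba, $)
  read a, top $: go to q0, push VY$ → (q0, bbaba, VY$)
  ε-move, top V: go to q1, push V → (q1, bbaba, VY$)
  read b, top V: go to q0, push YX → (q0, baba, YXY$)
  ε-move, top Y: go to q1, push W → (q1, baba, WXY$)
  read b, top W: go to q0, push XW → (q0, aba, XWXY$)
  read a, top X: go to q2, push YX → (q2, ba, YXWXY$)
  ε-move, top Y: go to q1, push XY → (q1, ba, XYXWXY$)
  read b, top X: go to q1, push WX → (q1, a, WXYXWXY$)
No transition for (q1, a, top W); M blocks with input a remaining.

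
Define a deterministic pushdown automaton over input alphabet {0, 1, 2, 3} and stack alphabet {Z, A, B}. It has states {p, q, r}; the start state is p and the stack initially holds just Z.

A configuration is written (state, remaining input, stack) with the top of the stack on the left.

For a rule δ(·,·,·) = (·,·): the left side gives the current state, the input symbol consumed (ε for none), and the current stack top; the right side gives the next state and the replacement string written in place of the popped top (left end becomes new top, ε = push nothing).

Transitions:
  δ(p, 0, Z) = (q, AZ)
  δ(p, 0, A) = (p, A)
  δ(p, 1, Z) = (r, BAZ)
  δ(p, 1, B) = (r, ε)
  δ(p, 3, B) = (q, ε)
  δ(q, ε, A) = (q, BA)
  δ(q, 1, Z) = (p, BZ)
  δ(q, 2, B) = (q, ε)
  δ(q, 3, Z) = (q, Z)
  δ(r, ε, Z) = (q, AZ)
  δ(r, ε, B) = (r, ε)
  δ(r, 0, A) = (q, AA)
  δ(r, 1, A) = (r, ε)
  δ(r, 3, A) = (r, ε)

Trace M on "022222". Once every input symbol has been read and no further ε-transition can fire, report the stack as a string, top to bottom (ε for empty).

BAZ

(p, 022222, Z)
  read 0, top Z: go to q, push AZ → (q, 22222, AZ)
  ε-move, top A: go to q, push BA → (q, 22222, BAZ)
  read 2, top B: go to q, push ε → (q, 2222, AZ)
  ε-move, top A: go to q, push BA → (q, 2222, BAZ)
  read 2, top B: go to q, push ε → (q, 222, AZ)
  ε-move, top A: go to q, push BA → (q, 222, BAZ)
  read 2, top B: go to q, push ε → (q, 22, AZ)
  ε-move, top A: go to q, push BA → (q, 22, BAZ)
  read 2, top B: go to q, push ε → (q, 2, AZ)
  ε-move, top A: go to q, push BA → (q, 2, BAZ)
  read 2, top B: go to q, push ε → (q, ε, AZ)
  ε-move, top A: go to q, push BA → (q, ε, BAZ)
All input consumed in state q with stack BAZ.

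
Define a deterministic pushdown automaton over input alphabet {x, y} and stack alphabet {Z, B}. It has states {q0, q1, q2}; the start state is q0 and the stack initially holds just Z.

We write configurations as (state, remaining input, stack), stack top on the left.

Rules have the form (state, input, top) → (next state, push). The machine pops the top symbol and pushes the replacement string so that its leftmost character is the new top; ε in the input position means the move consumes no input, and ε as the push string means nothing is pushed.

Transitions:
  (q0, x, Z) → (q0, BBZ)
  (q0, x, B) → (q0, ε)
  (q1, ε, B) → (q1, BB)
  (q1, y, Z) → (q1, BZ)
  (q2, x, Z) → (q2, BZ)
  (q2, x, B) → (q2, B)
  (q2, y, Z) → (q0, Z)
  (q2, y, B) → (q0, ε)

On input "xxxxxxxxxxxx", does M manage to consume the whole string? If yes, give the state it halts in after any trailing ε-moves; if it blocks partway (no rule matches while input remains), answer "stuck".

q0

(q0, xxxxxxxxxxxx, Z)
  read x, top Z: go to q0, push BBZ → (q0, xxxxxxxxxxx, BBZ)
  read x, top B: go to q0, push ε → (q0, xxxxxxxxxx, BZ)
  read x, top B: go to q0, push ε → (q0, xxxxxxxxx, Z)
  read x, top Z: go to q0, push BBZ → (q0, xxxxxxxx, BBZ)
  read x, top B: go to q0, push ε → (q0, xxxxxxx, BZ)
  read x, top B: go to q0, push ε → (q0, xxxxxx, Z)
  read x, top Z: go to q0, push BBZ → (q0, xxxxx, BBZ)
  read x, top B: go to q0, push ε → (q0, xxxx, BZ)
  read x, top B: go to q0, push ε → (q0, xxx, Z)
  read x, top Z: go to q0, push BBZ → (q0, xx, BBZ)
  read x, top B: go to q0, push ε → (q0, x, BZ)
  read x, top B: go to q0, push ε → (q0, ε, Z)
All input consumed; M is in state q0.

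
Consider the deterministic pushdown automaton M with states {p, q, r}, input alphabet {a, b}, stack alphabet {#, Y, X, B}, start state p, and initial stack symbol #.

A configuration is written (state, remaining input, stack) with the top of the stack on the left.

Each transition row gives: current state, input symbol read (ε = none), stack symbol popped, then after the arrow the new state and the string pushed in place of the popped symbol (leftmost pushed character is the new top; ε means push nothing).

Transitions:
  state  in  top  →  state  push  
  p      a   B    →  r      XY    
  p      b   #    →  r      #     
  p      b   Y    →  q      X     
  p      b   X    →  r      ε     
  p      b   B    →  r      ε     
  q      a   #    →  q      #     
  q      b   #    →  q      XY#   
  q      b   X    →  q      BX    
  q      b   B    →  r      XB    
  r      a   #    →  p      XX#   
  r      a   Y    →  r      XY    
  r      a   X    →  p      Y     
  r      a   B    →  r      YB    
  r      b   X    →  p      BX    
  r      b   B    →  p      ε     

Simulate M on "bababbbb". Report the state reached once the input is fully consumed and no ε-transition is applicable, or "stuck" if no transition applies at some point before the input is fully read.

(p, bababbbb, #) ⊢ (r, ababbbb, #) ⊢ (p, babbbb, XX#) ⊢ (r, abbbb, X#) ⊢ (p, bbbb, Y#) ⊢ (q, bbb, X#) ⊢ (q, bb, BX#) ⊢ (r, b, XBX#) ⊢ (p, ε, BXBX#)
All input consumed; M is in state p.

p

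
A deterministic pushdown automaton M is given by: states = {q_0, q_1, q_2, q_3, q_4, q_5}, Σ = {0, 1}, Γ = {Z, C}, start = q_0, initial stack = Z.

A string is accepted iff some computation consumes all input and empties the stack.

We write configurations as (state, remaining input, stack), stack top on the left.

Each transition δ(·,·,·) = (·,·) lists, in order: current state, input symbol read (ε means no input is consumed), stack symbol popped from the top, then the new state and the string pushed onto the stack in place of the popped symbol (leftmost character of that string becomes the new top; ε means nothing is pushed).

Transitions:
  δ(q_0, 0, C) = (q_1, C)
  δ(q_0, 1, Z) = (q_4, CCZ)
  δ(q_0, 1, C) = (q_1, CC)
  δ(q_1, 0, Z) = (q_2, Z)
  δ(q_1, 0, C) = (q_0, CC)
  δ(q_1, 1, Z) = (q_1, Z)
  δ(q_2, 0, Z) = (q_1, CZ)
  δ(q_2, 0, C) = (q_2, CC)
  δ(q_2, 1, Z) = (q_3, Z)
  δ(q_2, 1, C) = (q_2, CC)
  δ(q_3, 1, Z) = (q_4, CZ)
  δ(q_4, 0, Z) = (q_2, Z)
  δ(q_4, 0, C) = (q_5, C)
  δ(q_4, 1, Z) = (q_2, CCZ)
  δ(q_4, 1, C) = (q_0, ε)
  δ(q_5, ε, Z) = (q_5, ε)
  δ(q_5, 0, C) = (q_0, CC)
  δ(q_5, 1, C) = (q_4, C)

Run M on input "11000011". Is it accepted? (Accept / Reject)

Reject

(q_0, 11000011, Z)
  read 1, top Z: go to q_4, push CCZ → (q_4, 1000011, CCZ)
  read 1, top C: go to q_0, push ε → (q_0, 000011, CZ)
  read 0, top C: go to q_1, push C → (q_1, 00011, CZ)
  read 0, top C: go to q_0, push CC → (q_0, 0011, CCZ)
  read 0, top C: go to q_1, push C → (q_1, 011, CCZ)
  read 0, top C: go to q_0, push CC → (q_0, 11, CCCZ)
  read 1, top C: go to q_1, push CC → (q_1, 1, CCCCZ)
No transition applies at (q_1, 1, CCCCZ); input not fully consumed.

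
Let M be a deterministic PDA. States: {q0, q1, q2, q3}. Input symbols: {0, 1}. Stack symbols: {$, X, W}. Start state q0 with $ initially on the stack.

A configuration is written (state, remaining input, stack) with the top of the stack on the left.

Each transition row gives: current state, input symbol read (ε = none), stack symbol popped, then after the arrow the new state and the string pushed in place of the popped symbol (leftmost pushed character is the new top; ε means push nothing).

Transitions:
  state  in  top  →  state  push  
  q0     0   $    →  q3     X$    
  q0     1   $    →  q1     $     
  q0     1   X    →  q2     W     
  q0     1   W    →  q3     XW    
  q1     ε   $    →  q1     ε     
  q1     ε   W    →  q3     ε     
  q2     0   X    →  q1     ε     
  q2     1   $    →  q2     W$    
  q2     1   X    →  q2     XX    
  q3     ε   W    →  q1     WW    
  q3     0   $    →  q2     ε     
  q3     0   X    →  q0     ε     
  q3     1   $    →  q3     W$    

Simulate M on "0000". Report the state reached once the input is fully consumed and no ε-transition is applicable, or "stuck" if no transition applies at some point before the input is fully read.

(q0, 0000, $)
  read 0, top $: go to q3, push X$ → (q3, 000, X$)
  read 0, top X: go to q0, push ε → (q0, 00, $)
  read 0, top $: go to q3, push X$ → (q3, 0, X$)
  read 0, top X: go to q0, push ε → (q0, ε, $)
All input consumed; M is in state q0.

q0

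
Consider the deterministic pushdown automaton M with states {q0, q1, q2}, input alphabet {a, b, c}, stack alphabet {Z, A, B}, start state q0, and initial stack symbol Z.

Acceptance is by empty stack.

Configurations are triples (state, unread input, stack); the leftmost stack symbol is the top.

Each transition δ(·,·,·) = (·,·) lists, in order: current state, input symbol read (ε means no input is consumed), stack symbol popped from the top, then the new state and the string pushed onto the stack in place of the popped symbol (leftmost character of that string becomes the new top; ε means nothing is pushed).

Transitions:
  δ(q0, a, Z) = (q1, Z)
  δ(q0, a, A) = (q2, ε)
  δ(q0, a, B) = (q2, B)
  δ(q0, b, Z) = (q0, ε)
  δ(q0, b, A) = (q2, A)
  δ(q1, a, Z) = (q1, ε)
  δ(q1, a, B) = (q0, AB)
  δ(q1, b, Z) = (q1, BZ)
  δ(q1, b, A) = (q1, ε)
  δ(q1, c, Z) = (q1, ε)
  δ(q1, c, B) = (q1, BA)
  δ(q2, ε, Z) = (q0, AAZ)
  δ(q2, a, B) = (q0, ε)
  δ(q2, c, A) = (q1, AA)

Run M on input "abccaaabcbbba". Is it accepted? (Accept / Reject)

Accept

(q0, abccaaabcbbba, Z)
  read a, top Z: go to q1, push Z → (q1, bccaaabcbbba, Z)
  read b, top Z: go to q1, push BZ → (q1, ccaaabcbbba, BZ)
  read c, top B: go to q1, push BA → (q1, caaabcbbba, BAZ)
  read c, top B: go to q1, push BA → (q1, aaabcbbba, BAAZ)
  read a, top B: go to q0, push AB → (q0, aabcbbba, ABAAZ)
  read a, top A: go to q2, push ε → (q2, abcbbba, BAAZ)
  read a, top B: go to q0, push ε → (q0, bcbbba, AAZ)
  read b, top A: go to q2, push A → (q2, cbbba, AAZ)
  read c, top A: go to q1, push AA → (q1, bbba, AAAZ)
  read b, top A: go to q1, push ε → (q1, bba, AAZ)
  read b, top A: go to q1, push ε → (q1, ba, AZ)
  read b, top A: go to q1, push ε → (q1, a, Z)
  read a, top Z: go to q1, push ε → (q1, ε, ε)
All input consumed and the stack is empty.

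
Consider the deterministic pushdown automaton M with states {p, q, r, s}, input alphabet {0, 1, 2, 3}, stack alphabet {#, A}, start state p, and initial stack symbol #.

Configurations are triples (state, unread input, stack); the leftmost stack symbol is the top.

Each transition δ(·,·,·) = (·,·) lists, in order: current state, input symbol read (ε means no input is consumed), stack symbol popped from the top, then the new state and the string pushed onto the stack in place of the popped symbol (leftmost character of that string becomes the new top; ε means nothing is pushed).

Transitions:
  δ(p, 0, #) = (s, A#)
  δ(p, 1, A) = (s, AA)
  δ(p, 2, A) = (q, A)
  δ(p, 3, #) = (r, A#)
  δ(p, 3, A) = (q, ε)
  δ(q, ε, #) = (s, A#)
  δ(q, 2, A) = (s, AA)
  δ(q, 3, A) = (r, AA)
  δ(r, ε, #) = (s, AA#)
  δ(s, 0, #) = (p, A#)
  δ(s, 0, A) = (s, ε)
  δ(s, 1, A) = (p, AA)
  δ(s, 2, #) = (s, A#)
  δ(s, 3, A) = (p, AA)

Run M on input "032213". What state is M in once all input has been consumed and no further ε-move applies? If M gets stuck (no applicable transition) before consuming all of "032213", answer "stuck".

(p, 032213, #)
  read 0, top #: go to s, push A# → (s, 32213, A#)
  read 3, top A: go to p, push AA → (p, 2213, AA#)
  read 2, top A: go to q, push A → (q, 213, AA#)
  read 2, top A: go to s, push AA → (s, 13, AAA#)
  read 1, top A: go to p, push AA → (p, 3, AAAA#)
  read 3, top A: go to q, push ε → (q, ε, AAA#)
All input consumed; M is in state q.

q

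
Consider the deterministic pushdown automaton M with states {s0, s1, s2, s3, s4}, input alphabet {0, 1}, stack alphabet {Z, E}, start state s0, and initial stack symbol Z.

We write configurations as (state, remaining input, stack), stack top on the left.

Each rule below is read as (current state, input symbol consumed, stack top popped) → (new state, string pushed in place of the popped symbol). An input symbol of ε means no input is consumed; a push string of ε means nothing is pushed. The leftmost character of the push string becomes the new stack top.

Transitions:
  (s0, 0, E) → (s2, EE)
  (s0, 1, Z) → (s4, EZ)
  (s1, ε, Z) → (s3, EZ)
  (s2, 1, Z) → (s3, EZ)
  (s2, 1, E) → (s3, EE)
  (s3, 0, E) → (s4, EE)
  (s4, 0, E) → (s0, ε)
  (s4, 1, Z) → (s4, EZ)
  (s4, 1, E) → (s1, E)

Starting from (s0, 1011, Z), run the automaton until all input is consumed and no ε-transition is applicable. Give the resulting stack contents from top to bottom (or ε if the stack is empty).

EZ

(s0, 1011, Z)
  read 1, top Z: go to s4, push EZ → (s4, 011, EZ)
  read 0, top E: go to s0, push ε → (s0, 11, Z)
  read 1, top Z: go to s4, push EZ → (s4, 1, EZ)
  read 1, top E: go to s1, push E → (s1, ε, EZ)
All input consumed in state s1 with stack EZ.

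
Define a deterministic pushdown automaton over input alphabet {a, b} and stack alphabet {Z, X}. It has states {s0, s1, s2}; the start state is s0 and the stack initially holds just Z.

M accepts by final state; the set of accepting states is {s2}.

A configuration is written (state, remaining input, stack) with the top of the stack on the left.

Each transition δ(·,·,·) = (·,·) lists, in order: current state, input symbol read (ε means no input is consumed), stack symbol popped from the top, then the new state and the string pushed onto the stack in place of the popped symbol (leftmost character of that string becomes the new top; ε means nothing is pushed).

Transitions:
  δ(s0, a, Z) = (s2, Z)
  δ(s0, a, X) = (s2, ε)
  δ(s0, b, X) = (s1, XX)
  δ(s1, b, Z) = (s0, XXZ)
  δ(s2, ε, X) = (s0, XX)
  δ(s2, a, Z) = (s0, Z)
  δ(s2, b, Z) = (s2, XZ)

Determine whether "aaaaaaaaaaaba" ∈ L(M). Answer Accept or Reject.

(s0, aaaaaaaaaaaba, Z)
  read a, top Z: go to s2, push Z → (s2, aaaaaaaaaaba, Z)
  read a, top Z: go to s0, push Z → (s0, aaaaaaaaaba, Z)
  read a, top Z: go to s2, push Z → (s2, aaaaaaaaba, Z)
  read a, top Z: go to s0, push Z → (s0, aaaaaaaba, Z)
  read a, top Z: go to s2, push Z → (s2, aaaaaaba, Z)
  read a, top Z: go to s0, push Z → (s0, aaaaaba, Z)
  read a, top Z: go to s2, push Z → (s2, aaaaba, Z)
  read a, top Z: go to s0, push Z → (s0, aaaba, Z)
  read a, top Z: go to s2, push Z → (s2, aaba, Z)
  read a, top Z: go to s0, push Z → (s0, aba, Z)
  read a, top Z: go to s2, push Z → (s2, ba, Z)
  read b, top Z: go to s2, push XZ → (s2, a, XZ)
  ε-move, top X: go to s0, push XX → (s0, a, XXZ)
  read a, top X: go to s2, push ε → (s2, ε, XZ)
All input consumed; state s2 ∈ F.

Accept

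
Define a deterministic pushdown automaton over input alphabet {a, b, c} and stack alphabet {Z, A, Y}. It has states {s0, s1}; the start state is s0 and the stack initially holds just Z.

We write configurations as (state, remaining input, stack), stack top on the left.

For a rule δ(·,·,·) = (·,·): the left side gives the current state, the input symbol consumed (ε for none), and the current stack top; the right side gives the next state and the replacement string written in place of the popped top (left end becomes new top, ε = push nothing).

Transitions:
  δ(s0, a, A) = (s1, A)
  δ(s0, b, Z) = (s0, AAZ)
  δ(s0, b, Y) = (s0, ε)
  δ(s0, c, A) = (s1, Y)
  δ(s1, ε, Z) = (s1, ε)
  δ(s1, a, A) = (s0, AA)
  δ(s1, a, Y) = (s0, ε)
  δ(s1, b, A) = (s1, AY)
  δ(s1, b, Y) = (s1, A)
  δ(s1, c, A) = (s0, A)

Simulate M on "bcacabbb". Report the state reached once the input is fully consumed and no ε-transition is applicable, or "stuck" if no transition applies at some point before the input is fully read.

(s0, bcacabbb, Z) ⊢ (s0, cacabbb, AAZ) ⊢ (s1, acabbb, YAZ) ⊢ (s0, cabbb, AZ) ⊢ (s1, abbb, YZ) ⊢ (s0, bbb, Z) ⊢ (s0, bb, AAZ)
No transition for (s0, b, top A); M blocks with input bb remaining.

stuck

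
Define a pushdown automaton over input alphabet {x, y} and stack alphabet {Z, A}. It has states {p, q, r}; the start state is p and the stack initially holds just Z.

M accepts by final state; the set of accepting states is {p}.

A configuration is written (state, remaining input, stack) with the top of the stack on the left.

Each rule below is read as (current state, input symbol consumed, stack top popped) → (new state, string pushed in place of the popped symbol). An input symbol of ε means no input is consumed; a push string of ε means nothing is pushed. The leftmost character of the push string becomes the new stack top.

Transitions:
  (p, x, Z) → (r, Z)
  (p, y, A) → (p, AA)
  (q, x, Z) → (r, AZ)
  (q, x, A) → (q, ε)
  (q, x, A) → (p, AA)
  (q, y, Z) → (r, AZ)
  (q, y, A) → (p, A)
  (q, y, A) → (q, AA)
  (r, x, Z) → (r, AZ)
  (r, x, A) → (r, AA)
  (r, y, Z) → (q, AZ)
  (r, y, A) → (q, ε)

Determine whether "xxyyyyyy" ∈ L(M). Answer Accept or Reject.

No computation consumes all input and reaches a final state.

Reject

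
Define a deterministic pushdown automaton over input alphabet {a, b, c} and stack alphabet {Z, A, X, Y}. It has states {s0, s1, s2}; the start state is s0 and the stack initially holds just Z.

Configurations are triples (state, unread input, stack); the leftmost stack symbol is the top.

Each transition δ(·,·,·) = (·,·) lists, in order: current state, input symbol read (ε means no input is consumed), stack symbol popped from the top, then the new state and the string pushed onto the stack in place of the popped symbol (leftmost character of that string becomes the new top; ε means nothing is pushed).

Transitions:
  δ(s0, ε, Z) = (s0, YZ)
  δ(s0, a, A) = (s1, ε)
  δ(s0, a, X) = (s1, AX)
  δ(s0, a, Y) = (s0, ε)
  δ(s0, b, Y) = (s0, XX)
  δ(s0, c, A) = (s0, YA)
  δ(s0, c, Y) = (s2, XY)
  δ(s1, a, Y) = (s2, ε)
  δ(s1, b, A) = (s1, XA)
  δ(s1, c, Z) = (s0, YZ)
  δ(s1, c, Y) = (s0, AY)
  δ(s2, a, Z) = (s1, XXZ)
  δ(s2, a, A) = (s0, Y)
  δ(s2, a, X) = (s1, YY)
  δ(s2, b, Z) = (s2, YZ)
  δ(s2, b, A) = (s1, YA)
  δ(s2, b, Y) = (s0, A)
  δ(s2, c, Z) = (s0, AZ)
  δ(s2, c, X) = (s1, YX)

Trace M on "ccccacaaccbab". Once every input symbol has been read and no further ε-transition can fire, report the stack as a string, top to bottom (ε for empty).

XAXXAYXYZ

(s0, ccccacaaccbab, Z) ⊢ (s0, ccccacaaccbab, YZ) ⊢ (s2, cccacaaccbab, XYZ) ⊢ (s1, ccacaaccbab, YXYZ) ⊢ (s0, cacaaccbab, AYXYZ) ⊢ (s0, acaaccbab, YAYXYZ) ⊢ (s0, caaccbab, AYXYZ) ⊢ (s0, aaccbab, YAYXYZ) ⊢ (s0, accbab, AYXYZ) ⊢ (s1, ccbab, YXYZ) ⊢ (s0, cbab, AYXYZ) ⊢ (s0, bab, YAYXYZ) ⊢ (s0, ab, XXAYXYZ) ⊢ (s1, b, AXXAYXYZ) ⊢ (s1, ε, XAXXAYXYZ)
All input consumed in state s1 with stack XAXXAYXYZ.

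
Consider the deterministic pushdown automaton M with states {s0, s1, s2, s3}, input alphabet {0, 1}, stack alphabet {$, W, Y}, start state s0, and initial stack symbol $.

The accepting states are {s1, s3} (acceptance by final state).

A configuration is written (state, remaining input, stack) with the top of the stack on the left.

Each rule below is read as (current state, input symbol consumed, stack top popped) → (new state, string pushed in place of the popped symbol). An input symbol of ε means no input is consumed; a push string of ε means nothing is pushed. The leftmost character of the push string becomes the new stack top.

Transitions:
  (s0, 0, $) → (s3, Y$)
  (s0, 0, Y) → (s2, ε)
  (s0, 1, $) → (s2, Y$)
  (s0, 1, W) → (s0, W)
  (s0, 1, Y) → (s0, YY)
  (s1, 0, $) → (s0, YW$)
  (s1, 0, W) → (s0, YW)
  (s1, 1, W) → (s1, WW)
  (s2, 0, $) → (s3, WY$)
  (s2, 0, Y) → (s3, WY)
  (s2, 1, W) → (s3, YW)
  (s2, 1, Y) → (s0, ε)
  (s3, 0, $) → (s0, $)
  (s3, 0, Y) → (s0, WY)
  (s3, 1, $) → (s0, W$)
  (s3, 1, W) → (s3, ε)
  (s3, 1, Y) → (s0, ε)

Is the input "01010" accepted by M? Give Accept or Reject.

Accept

(s0, 01010, $)
  read 0, top $: go to s3, push Y$ → (s3, 1010, Y$)
  read 1, top Y: go to s0, push ε → (s0, 010, $)
  read 0, top $: go to s3, push Y$ → (s3, 10, Y$)
  read 1, top Y: go to s0, push ε → (s0, 0, $)
  read 0, top $: go to s3, push Y$ → (s3, ε, Y$)
All input consumed; state s3 ∈ F.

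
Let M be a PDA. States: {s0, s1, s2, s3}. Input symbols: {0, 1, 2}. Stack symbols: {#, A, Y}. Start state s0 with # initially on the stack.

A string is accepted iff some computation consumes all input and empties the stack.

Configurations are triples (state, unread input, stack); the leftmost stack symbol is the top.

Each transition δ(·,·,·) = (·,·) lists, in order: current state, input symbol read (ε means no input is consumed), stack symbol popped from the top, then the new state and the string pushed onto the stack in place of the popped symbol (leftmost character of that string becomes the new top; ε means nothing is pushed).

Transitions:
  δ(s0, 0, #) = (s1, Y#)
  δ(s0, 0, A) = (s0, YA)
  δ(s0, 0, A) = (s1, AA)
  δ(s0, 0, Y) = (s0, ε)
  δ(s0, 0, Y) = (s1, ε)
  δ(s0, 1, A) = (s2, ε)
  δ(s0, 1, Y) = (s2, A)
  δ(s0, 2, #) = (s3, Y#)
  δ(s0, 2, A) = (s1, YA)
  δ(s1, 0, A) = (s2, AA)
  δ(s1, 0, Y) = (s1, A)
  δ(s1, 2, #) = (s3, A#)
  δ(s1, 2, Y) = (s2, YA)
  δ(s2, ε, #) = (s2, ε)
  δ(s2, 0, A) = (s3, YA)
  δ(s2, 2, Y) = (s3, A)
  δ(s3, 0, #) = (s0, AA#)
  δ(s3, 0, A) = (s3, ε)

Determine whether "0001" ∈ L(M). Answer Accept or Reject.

No computation consumes all input and empties the stack.

Reject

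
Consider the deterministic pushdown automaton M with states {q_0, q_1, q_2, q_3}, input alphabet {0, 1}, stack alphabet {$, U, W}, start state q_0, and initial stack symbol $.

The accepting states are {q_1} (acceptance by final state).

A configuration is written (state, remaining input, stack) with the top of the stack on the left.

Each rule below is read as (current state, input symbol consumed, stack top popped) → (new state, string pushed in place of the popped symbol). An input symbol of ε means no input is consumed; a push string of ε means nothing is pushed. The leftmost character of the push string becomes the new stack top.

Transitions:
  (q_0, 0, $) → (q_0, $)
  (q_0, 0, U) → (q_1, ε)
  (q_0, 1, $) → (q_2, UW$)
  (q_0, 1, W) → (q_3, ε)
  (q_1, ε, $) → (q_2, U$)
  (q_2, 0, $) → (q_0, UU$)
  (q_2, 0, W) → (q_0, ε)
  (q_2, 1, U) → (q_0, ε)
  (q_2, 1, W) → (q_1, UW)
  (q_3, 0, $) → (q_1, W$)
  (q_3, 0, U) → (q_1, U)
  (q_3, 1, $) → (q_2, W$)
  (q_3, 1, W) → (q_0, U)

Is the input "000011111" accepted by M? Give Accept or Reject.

(q_0, 000011111, $)
  read 0, top $: go to q_0, push $ → (q_0, 00011111, $)
  read 0, top $: go to q_0, push $ → (q_0, 0011111, $)
  read 0, top $: go to q_0, push $ → (q_0, 011111, $)
  read 0, top $: go to q_0, push $ → (q_0, 11111, $)
  read 1, top $: go to q_2, push UW$ → (q_2, 1111, UW$)
  read 1, top U: go to q_0, push ε → (q_0, 111, W$)
  read 1, top W: go to q_3, push ε → (q_3, 11, $)
  read 1, top $: go to q_2, push W$ → (q_2, 1, W$)
  read 1, top W: go to q_1, push UW → (q_1, ε, UW$)
All input consumed; state q_1 ∈ F.

Accept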